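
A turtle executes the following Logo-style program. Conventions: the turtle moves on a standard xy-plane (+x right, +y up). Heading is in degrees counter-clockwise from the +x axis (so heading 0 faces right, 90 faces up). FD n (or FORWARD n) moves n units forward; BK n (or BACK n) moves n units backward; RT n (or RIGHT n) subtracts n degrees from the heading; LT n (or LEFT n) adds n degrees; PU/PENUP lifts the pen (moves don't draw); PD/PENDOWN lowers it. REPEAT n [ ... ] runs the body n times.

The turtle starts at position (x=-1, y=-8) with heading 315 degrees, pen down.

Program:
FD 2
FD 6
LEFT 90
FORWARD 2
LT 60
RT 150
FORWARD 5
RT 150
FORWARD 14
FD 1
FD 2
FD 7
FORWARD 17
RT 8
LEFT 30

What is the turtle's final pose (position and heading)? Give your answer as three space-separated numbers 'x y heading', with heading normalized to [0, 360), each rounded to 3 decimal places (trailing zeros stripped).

Answer: -29.996 -5.167 187

Derivation:
Executing turtle program step by step:
Start: pos=(-1,-8), heading=315, pen down
FD 2: (-1,-8) -> (0.414,-9.414) [heading=315, draw]
FD 6: (0.414,-9.414) -> (4.657,-13.657) [heading=315, draw]
LT 90: heading 315 -> 45
FD 2: (4.657,-13.657) -> (6.071,-12.243) [heading=45, draw]
LT 60: heading 45 -> 105
RT 150: heading 105 -> 315
FD 5: (6.071,-12.243) -> (9.607,-15.778) [heading=315, draw]
RT 150: heading 315 -> 165
FD 14: (9.607,-15.778) -> (-3.916,-12.155) [heading=165, draw]
FD 1: (-3.916,-12.155) -> (-4.882,-11.896) [heading=165, draw]
FD 2: (-4.882,-11.896) -> (-6.814,-11.378) [heading=165, draw]
FD 7: (-6.814,-11.378) -> (-13.576,-9.567) [heading=165, draw]
FD 17: (-13.576,-9.567) -> (-29.996,-5.167) [heading=165, draw]
RT 8: heading 165 -> 157
LT 30: heading 157 -> 187
Final: pos=(-29.996,-5.167), heading=187, 9 segment(s) drawn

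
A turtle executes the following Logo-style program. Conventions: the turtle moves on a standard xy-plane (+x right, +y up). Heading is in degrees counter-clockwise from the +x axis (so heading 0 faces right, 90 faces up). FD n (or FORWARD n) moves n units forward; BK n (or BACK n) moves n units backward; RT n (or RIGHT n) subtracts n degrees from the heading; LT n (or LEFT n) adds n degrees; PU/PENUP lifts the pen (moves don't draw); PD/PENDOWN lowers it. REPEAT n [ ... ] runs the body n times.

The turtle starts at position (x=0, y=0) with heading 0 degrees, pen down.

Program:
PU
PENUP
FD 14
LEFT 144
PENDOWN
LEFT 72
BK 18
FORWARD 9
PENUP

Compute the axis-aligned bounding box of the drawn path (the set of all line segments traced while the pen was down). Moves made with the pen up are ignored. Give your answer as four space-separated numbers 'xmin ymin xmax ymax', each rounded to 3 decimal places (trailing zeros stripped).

Executing turtle program step by step:
Start: pos=(0,0), heading=0, pen down
PU: pen up
PU: pen up
FD 14: (0,0) -> (14,0) [heading=0, move]
LT 144: heading 0 -> 144
PD: pen down
LT 72: heading 144 -> 216
BK 18: (14,0) -> (28.562,10.58) [heading=216, draw]
FD 9: (28.562,10.58) -> (21.281,5.29) [heading=216, draw]
PU: pen up
Final: pos=(21.281,5.29), heading=216, 2 segment(s) drawn

Segment endpoints: x in {14, 21.281, 28.562}, y in {0, 5.29, 10.58}
xmin=14, ymin=0, xmax=28.562, ymax=10.58

Answer: 14 0 28.562 10.58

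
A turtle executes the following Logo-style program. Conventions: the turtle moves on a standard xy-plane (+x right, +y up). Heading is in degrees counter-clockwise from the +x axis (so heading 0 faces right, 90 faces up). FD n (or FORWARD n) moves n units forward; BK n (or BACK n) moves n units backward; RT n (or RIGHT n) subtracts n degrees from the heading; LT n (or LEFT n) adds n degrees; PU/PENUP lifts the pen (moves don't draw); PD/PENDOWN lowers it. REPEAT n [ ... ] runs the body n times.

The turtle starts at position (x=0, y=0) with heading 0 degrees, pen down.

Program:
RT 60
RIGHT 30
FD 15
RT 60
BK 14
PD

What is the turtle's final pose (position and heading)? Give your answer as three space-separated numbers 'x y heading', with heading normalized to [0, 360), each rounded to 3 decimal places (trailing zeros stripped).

Answer: 12.124 -8 210

Derivation:
Executing turtle program step by step:
Start: pos=(0,0), heading=0, pen down
RT 60: heading 0 -> 300
RT 30: heading 300 -> 270
FD 15: (0,0) -> (0,-15) [heading=270, draw]
RT 60: heading 270 -> 210
BK 14: (0,-15) -> (12.124,-8) [heading=210, draw]
PD: pen down
Final: pos=(12.124,-8), heading=210, 2 segment(s) drawn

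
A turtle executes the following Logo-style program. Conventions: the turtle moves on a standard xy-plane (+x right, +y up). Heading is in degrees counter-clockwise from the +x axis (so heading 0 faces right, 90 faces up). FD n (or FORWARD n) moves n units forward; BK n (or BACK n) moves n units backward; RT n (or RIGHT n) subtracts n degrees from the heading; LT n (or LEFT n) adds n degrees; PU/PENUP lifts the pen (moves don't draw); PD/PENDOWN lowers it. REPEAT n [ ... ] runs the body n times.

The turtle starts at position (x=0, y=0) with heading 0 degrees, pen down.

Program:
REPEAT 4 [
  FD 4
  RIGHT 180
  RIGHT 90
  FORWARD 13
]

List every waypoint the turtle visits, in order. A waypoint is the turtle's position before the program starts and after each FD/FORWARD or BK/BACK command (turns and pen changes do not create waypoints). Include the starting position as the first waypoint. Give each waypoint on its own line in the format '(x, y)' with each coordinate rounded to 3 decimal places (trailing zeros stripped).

Answer: (0, 0)
(4, 0)
(4, 13)
(4, 17)
(-9, 17)
(-13, 17)
(-13, 4)
(-13, 0)
(0, 0)

Derivation:
Executing turtle program step by step:
Start: pos=(0,0), heading=0, pen down
REPEAT 4 [
  -- iteration 1/4 --
  FD 4: (0,0) -> (4,0) [heading=0, draw]
  RT 180: heading 0 -> 180
  RT 90: heading 180 -> 90
  FD 13: (4,0) -> (4,13) [heading=90, draw]
  -- iteration 2/4 --
  FD 4: (4,13) -> (4,17) [heading=90, draw]
  RT 180: heading 90 -> 270
  RT 90: heading 270 -> 180
  FD 13: (4,17) -> (-9,17) [heading=180, draw]
  -- iteration 3/4 --
  FD 4: (-9,17) -> (-13,17) [heading=180, draw]
  RT 180: heading 180 -> 0
  RT 90: heading 0 -> 270
  FD 13: (-13,17) -> (-13,4) [heading=270, draw]
  -- iteration 4/4 --
  FD 4: (-13,4) -> (-13,0) [heading=270, draw]
  RT 180: heading 270 -> 90
  RT 90: heading 90 -> 0
  FD 13: (-13,0) -> (0,0) [heading=0, draw]
]
Final: pos=(0,0), heading=0, 8 segment(s) drawn
Waypoints (9 total):
(0, 0)
(4, 0)
(4, 13)
(4, 17)
(-9, 17)
(-13, 17)
(-13, 4)
(-13, 0)
(0, 0)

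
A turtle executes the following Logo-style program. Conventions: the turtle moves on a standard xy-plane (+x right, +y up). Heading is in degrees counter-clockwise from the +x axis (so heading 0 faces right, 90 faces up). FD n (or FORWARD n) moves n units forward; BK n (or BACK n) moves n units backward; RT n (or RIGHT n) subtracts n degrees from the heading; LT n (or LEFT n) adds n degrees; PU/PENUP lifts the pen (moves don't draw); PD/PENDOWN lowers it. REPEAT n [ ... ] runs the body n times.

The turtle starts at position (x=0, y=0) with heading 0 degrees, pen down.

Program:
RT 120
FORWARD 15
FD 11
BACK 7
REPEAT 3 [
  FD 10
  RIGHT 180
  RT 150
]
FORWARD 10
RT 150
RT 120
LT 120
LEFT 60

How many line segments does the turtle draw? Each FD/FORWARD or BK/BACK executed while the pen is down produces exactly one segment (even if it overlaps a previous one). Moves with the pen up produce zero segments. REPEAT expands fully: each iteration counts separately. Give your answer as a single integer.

Answer: 7

Derivation:
Executing turtle program step by step:
Start: pos=(0,0), heading=0, pen down
RT 120: heading 0 -> 240
FD 15: (0,0) -> (-7.5,-12.99) [heading=240, draw]
FD 11: (-7.5,-12.99) -> (-13,-22.517) [heading=240, draw]
BK 7: (-13,-22.517) -> (-9.5,-16.454) [heading=240, draw]
REPEAT 3 [
  -- iteration 1/3 --
  FD 10: (-9.5,-16.454) -> (-14.5,-25.115) [heading=240, draw]
  RT 180: heading 240 -> 60
  RT 150: heading 60 -> 270
  -- iteration 2/3 --
  FD 10: (-14.5,-25.115) -> (-14.5,-35.115) [heading=270, draw]
  RT 180: heading 270 -> 90
  RT 150: heading 90 -> 300
  -- iteration 3/3 --
  FD 10: (-14.5,-35.115) -> (-9.5,-43.775) [heading=300, draw]
  RT 180: heading 300 -> 120
  RT 150: heading 120 -> 330
]
FD 10: (-9.5,-43.775) -> (-0.84,-48.775) [heading=330, draw]
RT 150: heading 330 -> 180
RT 120: heading 180 -> 60
LT 120: heading 60 -> 180
LT 60: heading 180 -> 240
Final: pos=(-0.84,-48.775), heading=240, 7 segment(s) drawn
Segments drawn: 7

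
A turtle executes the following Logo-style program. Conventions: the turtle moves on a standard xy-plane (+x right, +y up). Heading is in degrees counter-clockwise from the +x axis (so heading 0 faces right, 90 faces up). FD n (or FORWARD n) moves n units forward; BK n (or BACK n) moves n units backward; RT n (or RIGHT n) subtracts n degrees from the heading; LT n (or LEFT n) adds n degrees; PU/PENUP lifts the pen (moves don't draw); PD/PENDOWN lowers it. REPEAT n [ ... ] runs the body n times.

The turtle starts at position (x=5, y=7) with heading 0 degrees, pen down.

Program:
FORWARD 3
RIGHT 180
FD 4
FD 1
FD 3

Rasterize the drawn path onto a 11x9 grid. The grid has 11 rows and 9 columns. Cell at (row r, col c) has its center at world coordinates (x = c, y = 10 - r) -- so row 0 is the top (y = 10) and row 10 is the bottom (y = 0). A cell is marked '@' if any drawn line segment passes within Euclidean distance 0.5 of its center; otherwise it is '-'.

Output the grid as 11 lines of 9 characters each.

Answer: ---------
---------
---------
@@@@@@@@@
---------
---------
---------
---------
---------
---------
---------

Derivation:
Segment 0: (5,7) -> (8,7)
Segment 1: (8,7) -> (4,7)
Segment 2: (4,7) -> (3,7)
Segment 3: (3,7) -> (0,7)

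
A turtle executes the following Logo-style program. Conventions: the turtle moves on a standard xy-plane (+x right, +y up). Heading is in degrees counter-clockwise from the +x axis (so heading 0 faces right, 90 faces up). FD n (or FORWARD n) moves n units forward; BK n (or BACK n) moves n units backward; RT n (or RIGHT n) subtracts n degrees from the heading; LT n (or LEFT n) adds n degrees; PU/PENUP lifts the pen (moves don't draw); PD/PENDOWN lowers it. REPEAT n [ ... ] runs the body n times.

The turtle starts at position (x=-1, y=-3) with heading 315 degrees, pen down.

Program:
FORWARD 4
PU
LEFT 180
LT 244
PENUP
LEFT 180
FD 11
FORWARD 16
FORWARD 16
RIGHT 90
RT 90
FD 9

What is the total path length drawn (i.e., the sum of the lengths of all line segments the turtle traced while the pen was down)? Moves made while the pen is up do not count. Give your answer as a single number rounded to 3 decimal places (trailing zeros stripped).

Answer: 4

Derivation:
Executing turtle program step by step:
Start: pos=(-1,-3), heading=315, pen down
FD 4: (-1,-3) -> (1.828,-5.828) [heading=315, draw]
PU: pen up
LT 180: heading 315 -> 135
LT 244: heading 135 -> 19
PU: pen up
LT 180: heading 19 -> 199
FD 11: (1.828,-5.828) -> (-8.572,-9.41) [heading=199, move]
FD 16: (-8.572,-9.41) -> (-23.701,-14.619) [heading=199, move]
FD 16: (-23.701,-14.619) -> (-38.829,-19.828) [heading=199, move]
RT 90: heading 199 -> 109
RT 90: heading 109 -> 19
FD 9: (-38.829,-19.828) -> (-30.319,-16.898) [heading=19, move]
Final: pos=(-30.319,-16.898), heading=19, 1 segment(s) drawn

Segment lengths:
  seg 1: (-1,-3) -> (1.828,-5.828), length = 4
Total = 4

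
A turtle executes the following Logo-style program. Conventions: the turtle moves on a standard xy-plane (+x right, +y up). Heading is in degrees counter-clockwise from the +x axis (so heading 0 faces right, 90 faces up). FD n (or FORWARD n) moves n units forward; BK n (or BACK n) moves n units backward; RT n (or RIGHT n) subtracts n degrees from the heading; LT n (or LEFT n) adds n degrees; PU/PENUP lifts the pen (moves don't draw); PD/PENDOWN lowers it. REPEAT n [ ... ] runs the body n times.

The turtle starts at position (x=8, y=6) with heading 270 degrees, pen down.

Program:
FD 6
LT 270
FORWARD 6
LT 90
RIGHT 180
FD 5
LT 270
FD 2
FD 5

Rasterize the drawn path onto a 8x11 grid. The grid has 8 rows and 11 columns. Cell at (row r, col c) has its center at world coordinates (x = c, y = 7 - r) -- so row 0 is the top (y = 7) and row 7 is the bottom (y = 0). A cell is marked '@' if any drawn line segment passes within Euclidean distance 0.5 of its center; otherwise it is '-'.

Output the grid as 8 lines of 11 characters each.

Segment 0: (8,6) -> (8,0)
Segment 1: (8,0) -> (2,0)
Segment 2: (2,0) -> (2,5)
Segment 3: (2,5) -> (4,5)
Segment 4: (4,5) -> (9,5)

Answer: -----------
--------@--
--@@@@@@@@-
--@-----@--
--@-----@--
--@-----@--
--@-----@--
--@@@@@@@--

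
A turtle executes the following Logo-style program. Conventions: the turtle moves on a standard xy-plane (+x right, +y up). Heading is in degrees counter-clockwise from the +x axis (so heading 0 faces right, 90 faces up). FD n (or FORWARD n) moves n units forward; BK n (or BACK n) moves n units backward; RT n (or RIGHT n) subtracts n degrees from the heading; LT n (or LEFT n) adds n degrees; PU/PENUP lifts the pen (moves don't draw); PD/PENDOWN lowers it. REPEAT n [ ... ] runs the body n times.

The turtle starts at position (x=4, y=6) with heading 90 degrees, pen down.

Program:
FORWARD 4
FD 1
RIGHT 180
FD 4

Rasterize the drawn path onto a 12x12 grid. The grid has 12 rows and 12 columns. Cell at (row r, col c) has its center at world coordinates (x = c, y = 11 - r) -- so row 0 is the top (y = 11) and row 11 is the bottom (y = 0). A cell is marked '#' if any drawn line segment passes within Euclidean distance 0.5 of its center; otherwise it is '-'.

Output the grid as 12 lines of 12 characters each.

Answer: ----#-------
----#-------
----#-------
----#-------
----#-------
----#-------
------------
------------
------------
------------
------------
------------

Derivation:
Segment 0: (4,6) -> (4,10)
Segment 1: (4,10) -> (4,11)
Segment 2: (4,11) -> (4,7)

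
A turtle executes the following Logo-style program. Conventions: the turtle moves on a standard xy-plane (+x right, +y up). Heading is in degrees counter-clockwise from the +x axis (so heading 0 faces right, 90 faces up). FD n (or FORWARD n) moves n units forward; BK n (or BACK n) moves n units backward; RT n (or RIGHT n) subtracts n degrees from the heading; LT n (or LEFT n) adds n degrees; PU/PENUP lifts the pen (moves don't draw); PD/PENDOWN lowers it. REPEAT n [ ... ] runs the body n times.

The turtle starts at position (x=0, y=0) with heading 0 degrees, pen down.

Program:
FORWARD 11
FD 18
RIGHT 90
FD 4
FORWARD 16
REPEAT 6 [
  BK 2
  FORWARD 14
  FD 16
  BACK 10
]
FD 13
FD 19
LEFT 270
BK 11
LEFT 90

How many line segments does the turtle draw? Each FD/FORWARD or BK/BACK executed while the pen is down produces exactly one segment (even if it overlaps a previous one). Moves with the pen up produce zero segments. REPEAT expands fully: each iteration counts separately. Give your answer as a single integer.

Answer: 31

Derivation:
Executing turtle program step by step:
Start: pos=(0,0), heading=0, pen down
FD 11: (0,0) -> (11,0) [heading=0, draw]
FD 18: (11,0) -> (29,0) [heading=0, draw]
RT 90: heading 0 -> 270
FD 4: (29,0) -> (29,-4) [heading=270, draw]
FD 16: (29,-4) -> (29,-20) [heading=270, draw]
REPEAT 6 [
  -- iteration 1/6 --
  BK 2: (29,-20) -> (29,-18) [heading=270, draw]
  FD 14: (29,-18) -> (29,-32) [heading=270, draw]
  FD 16: (29,-32) -> (29,-48) [heading=270, draw]
  BK 10: (29,-48) -> (29,-38) [heading=270, draw]
  -- iteration 2/6 --
  BK 2: (29,-38) -> (29,-36) [heading=270, draw]
  FD 14: (29,-36) -> (29,-50) [heading=270, draw]
  FD 16: (29,-50) -> (29,-66) [heading=270, draw]
  BK 10: (29,-66) -> (29,-56) [heading=270, draw]
  -- iteration 3/6 --
  BK 2: (29,-56) -> (29,-54) [heading=270, draw]
  FD 14: (29,-54) -> (29,-68) [heading=270, draw]
  FD 16: (29,-68) -> (29,-84) [heading=270, draw]
  BK 10: (29,-84) -> (29,-74) [heading=270, draw]
  -- iteration 4/6 --
  BK 2: (29,-74) -> (29,-72) [heading=270, draw]
  FD 14: (29,-72) -> (29,-86) [heading=270, draw]
  FD 16: (29,-86) -> (29,-102) [heading=270, draw]
  BK 10: (29,-102) -> (29,-92) [heading=270, draw]
  -- iteration 5/6 --
  BK 2: (29,-92) -> (29,-90) [heading=270, draw]
  FD 14: (29,-90) -> (29,-104) [heading=270, draw]
  FD 16: (29,-104) -> (29,-120) [heading=270, draw]
  BK 10: (29,-120) -> (29,-110) [heading=270, draw]
  -- iteration 6/6 --
  BK 2: (29,-110) -> (29,-108) [heading=270, draw]
  FD 14: (29,-108) -> (29,-122) [heading=270, draw]
  FD 16: (29,-122) -> (29,-138) [heading=270, draw]
  BK 10: (29,-138) -> (29,-128) [heading=270, draw]
]
FD 13: (29,-128) -> (29,-141) [heading=270, draw]
FD 19: (29,-141) -> (29,-160) [heading=270, draw]
LT 270: heading 270 -> 180
BK 11: (29,-160) -> (40,-160) [heading=180, draw]
LT 90: heading 180 -> 270
Final: pos=(40,-160), heading=270, 31 segment(s) drawn
Segments drawn: 31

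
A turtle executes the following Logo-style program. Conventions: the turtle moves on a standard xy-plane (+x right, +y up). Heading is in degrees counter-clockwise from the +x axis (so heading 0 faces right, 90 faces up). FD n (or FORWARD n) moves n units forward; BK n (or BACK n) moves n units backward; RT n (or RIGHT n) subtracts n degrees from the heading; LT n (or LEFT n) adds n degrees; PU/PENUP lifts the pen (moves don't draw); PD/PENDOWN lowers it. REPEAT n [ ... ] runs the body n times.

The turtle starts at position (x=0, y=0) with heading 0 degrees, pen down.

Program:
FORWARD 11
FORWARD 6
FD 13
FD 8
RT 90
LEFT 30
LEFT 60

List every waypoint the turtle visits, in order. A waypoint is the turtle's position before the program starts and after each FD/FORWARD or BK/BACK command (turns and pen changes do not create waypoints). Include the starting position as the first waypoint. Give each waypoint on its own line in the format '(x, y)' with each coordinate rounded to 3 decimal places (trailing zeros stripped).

Executing turtle program step by step:
Start: pos=(0,0), heading=0, pen down
FD 11: (0,0) -> (11,0) [heading=0, draw]
FD 6: (11,0) -> (17,0) [heading=0, draw]
FD 13: (17,0) -> (30,0) [heading=0, draw]
FD 8: (30,0) -> (38,0) [heading=0, draw]
RT 90: heading 0 -> 270
LT 30: heading 270 -> 300
LT 60: heading 300 -> 0
Final: pos=(38,0), heading=0, 4 segment(s) drawn
Waypoints (5 total):
(0, 0)
(11, 0)
(17, 0)
(30, 0)
(38, 0)

Answer: (0, 0)
(11, 0)
(17, 0)
(30, 0)
(38, 0)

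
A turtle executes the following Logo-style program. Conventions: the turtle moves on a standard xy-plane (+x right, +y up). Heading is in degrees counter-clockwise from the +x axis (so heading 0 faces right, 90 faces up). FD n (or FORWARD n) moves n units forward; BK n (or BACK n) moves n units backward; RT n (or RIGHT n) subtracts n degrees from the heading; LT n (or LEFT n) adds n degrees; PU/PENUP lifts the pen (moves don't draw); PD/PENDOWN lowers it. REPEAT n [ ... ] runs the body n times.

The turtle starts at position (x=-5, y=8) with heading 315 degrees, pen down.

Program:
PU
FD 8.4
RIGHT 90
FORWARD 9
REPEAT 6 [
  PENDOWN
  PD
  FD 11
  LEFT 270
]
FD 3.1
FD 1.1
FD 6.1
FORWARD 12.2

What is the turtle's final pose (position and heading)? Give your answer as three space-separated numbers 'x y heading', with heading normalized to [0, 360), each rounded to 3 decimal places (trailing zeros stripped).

Answer: -5.071 11.606 45

Derivation:
Executing turtle program step by step:
Start: pos=(-5,8), heading=315, pen down
PU: pen up
FD 8.4: (-5,8) -> (0.94,2.06) [heading=315, move]
RT 90: heading 315 -> 225
FD 9: (0.94,2.06) -> (-5.424,-4.304) [heading=225, move]
REPEAT 6 [
  -- iteration 1/6 --
  PD: pen down
  PD: pen down
  FD 11: (-5.424,-4.304) -> (-13.202,-12.082) [heading=225, draw]
  LT 270: heading 225 -> 135
  -- iteration 2/6 --
  PD: pen down
  PD: pen down
  FD 11: (-13.202,-12.082) -> (-20.981,-4.304) [heading=135, draw]
  LT 270: heading 135 -> 45
  -- iteration 3/6 --
  PD: pen down
  PD: pen down
  FD 11: (-20.981,-4.304) -> (-13.202,3.475) [heading=45, draw]
  LT 270: heading 45 -> 315
  -- iteration 4/6 --
  PD: pen down
  PD: pen down
  FD 11: (-13.202,3.475) -> (-5.424,-4.304) [heading=315, draw]
  LT 270: heading 315 -> 225
  -- iteration 5/6 --
  PD: pen down
  PD: pen down
  FD 11: (-5.424,-4.304) -> (-13.202,-12.082) [heading=225, draw]
  LT 270: heading 225 -> 135
  -- iteration 6/6 --
  PD: pen down
  PD: pen down
  FD 11: (-13.202,-12.082) -> (-20.981,-4.304) [heading=135, draw]
  LT 270: heading 135 -> 45
]
FD 3.1: (-20.981,-4.304) -> (-18.789,-2.112) [heading=45, draw]
FD 1.1: (-18.789,-2.112) -> (-18.011,-1.334) [heading=45, draw]
FD 6.1: (-18.011,-1.334) -> (-13.697,2.98) [heading=45, draw]
FD 12.2: (-13.697,2.98) -> (-5.071,11.606) [heading=45, draw]
Final: pos=(-5.071,11.606), heading=45, 10 segment(s) drawn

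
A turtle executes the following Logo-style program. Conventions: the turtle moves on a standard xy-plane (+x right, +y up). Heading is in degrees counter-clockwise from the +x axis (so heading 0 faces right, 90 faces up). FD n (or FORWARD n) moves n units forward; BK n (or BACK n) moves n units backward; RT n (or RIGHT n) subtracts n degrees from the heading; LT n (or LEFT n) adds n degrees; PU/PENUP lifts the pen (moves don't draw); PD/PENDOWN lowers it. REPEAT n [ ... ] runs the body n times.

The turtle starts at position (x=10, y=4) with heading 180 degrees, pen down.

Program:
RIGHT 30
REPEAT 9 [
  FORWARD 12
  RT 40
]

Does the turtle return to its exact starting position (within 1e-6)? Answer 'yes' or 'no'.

Executing turtle program step by step:
Start: pos=(10,4), heading=180, pen down
RT 30: heading 180 -> 150
REPEAT 9 [
  -- iteration 1/9 --
  FD 12: (10,4) -> (-0.392,10) [heading=150, draw]
  RT 40: heading 150 -> 110
  -- iteration 2/9 --
  FD 12: (-0.392,10) -> (-4.497,21.276) [heading=110, draw]
  RT 40: heading 110 -> 70
  -- iteration 3/9 --
  FD 12: (-4.497,21.276) -> (-0.392,32.553) [heading=70, draw]
  RT 40: heading 70 -> 30
  -- iteration 4/9 --
  FD 12: (-0.392,32.553) -> (10,38.553) [heading=30, draw]
  RT 40: heading 30 -> 350
  -- iteration 5/9 --
  FD 12: (10,38.553) -> (21.818,36.469) [heading=350, draw]
  RT 40: heading 350 -> 310
  -- iteration 6/9 --
  FD 12: (21.818,36.469) -> (29.531,27.276) [heading=310, draw]
  RT 40: heading 310 -> 270
  -- iteration 7/9 --
  FD 12: (29.531,27.276) -> (29.531,15.276) [heading=270, draw]
  RT 40: heading 270 -> 230
  -- iteration 8/9 --
  FD 12: (29.531,15.276) -> (21.818,6.084) [heading=230, draw]
  RT 40: heading 230 -> 190
  -- iteration 9/9 --
  FD 12: (21.818,6.084) -> (10,4) [heading=190, draw]
  RT 40: heading 190 -> 150
]
Final: pos=(10,4), heading=150, 9 segment(s) drawn

Start position: (10, 4)
Final position: (10, 4)
Distance = 0; < 1e-6 -> CLOSED

Answer: yes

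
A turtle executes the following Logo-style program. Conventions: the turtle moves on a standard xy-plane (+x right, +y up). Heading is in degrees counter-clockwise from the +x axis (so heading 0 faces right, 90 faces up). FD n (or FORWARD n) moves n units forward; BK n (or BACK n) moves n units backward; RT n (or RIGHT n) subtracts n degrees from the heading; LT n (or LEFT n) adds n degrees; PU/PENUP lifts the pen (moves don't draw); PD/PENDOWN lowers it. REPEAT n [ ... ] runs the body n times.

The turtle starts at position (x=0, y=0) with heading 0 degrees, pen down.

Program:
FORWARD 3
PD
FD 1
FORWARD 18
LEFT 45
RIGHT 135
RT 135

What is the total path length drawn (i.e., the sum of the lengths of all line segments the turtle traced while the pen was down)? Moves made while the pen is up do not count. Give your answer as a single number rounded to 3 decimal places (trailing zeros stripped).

Answer: 22

Derivation:
Executing turtle program step by step:
Start: pos=(0,0), heading=0, pen down
FD 3: (0,0) -> (3,0) [heading=0, draw]
PD: pen down
FD 1: (3,0) -> (4,0) [heading=0, draw]
FD 18: (4,0) -> (22,0) [heading=0, draw]
LT 45: heading 0 -> 45
RT 135: heading 45 -> 270
RT 135: heading 270 -> 135
Final: pos=(22,0), heading=135, 3 segment(s) drawn

Segment lengths:
  seg 1: (0,0) -> (3,0), length = 3
  seg 2: (3,0) -> (4,0), length = 1
  seg 3: (4,0) -> (22,0), length = 18
Total = 22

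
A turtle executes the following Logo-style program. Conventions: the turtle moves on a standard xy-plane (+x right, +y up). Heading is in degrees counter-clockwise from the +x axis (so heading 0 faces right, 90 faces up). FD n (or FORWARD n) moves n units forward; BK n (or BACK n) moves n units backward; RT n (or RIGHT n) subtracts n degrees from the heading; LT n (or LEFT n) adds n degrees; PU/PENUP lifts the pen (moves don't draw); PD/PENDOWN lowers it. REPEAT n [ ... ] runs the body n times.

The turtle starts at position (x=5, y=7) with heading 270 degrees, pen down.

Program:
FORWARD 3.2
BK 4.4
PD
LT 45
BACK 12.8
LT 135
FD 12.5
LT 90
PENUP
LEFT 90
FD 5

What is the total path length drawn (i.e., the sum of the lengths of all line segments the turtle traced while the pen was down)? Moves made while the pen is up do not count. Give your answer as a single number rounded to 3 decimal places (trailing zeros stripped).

Answer: 32.9

Derivation:
Executing turtle program step by step:
Start: pos=(5,7), heading=270, pen down
FD 3.2: (5,7) -> (5,3.8) [heading=270, draw]
BK 4.4: (5,3.8) -> (5,8.2) [heading=270, draw]
PD: pen down
LT 45: heading 270 -> 315
BK 12.8: (5,8.2) -> (-4.051,17.251) [heading=315, draw]
LT 135: heading 315 -> 90
FD 12.5: (-4.051,17.251) -> (-4.051,29.751) [heading=90, draw]
LT 90: heading 90 -> 180
PU: pen up
LT 90: heading 180 -> 270
FD 5: (-4.051,29.751) -> (-4.051,24.751) [heading=270, move]
Final: pos=(-4.051,24.751), heading=270, 4 segment(s) drawn

Segment lengths:
  seg 1: (5,7) -> (5,3.8), length = 3.2
  seg 2: (5,3.8) -> (5,8.2), length = 4.4
  seg 3: (5,8.2) -> (-4.051,17.251), length = 12.8
  seg 4: (-4.051,17.251) -> (-4.051,29.751), length = 12.5
Total = 32.9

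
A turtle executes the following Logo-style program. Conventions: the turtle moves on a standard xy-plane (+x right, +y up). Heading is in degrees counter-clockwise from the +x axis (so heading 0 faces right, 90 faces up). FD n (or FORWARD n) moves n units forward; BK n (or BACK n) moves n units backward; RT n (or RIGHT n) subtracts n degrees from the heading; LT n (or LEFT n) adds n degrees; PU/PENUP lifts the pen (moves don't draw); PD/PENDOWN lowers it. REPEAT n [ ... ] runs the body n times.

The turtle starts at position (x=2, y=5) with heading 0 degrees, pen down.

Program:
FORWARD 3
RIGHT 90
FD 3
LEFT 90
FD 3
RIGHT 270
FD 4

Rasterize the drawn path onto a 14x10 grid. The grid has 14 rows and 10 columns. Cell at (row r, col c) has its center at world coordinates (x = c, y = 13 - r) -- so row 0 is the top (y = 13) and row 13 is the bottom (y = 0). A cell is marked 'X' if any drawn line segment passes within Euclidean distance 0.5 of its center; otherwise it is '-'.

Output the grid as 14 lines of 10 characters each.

Segment 0: (2,5) -> (5,5)
Segment 1: (5,5) -> (5,2)
Segment 2: (5,2) -> (8,2)
Segment 3: (8,2) -> (8,6)

Answer: ----------
----------
----------
----------
----------
----------
----------
--------X-
--XXXX--X-
-----X--X-
-----X--X-
-----XXXX-
----------
----------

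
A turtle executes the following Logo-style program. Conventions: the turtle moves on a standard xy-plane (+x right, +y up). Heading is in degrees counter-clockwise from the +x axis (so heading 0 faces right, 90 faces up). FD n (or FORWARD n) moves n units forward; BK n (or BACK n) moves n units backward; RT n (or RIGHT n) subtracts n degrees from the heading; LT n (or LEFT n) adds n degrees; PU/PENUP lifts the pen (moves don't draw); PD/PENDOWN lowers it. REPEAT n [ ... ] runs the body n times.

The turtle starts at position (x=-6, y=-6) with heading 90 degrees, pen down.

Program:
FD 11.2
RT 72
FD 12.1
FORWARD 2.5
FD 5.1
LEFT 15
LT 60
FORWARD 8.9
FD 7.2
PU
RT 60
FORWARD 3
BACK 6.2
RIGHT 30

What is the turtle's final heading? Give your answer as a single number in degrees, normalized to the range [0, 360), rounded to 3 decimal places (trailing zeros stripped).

Answer: 3

Derivation:
Executing turtle program step by step:
Start: pos=(-6,-6), heading=90, pen down
FD 11.2: (-6,-6) -> (-6,5.2) [heading=90, draw]
RT 72: heading 90 -> 18
FD 12.1: (-6,5.2) -> (5.508,8.939) [heading=18, draw]
FD 2.5: (5.508,8.939) -> (7.885,9.712) [heading=18, draw]
FD 5.1: (7.885,9.712) -> (12.736,11.288) [heading=18, draw]
LT 15: heading 18 -> 33
LT 60: heading 33 -> 93
FD 8.9: (12.736,11.288) -> (12.27,20.175) [heading=93, draw]
FD 7.2: (12.27,20.175) -> (11.893,27.366) [heading=93, draw]
PU: pen up
RT 60: heading 93 -> 33
FD 3: (11.893,27.366) -> (14.409,28.999) [heading=33, move]
BK 6.2: (14.409,28.999) -> (9.209,25.623) [heading=33, move]
RT 30: heading 33 -> 3
Final: pos=(9.209,25.623), heading=3, 6 segment(s) drawn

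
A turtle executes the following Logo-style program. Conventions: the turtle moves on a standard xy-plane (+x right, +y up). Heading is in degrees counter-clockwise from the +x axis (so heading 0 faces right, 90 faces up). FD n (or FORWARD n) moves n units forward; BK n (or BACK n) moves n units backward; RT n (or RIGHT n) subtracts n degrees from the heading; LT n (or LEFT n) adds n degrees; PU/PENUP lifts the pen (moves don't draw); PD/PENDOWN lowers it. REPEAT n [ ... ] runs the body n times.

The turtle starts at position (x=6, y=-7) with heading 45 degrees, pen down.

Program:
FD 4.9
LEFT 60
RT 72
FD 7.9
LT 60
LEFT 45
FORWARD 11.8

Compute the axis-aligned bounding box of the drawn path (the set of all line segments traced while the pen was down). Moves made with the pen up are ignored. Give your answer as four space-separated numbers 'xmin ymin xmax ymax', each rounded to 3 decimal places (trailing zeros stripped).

Answer: 6 -7 16.09 8.663

Derivation:
Executing turtle program step by step:
Start: pos=(6,-7), heading=45, pen down
FD 4.9: (6,-7) -> (9.465,-3.535) [heading=45, draw]
LT 60: heading 45 -> 105
RT 72: heading 105 -> 33
FD 7.9: (9.465,-3.535) -> (16.09,0.767) [heading=33, draw]
LT 60: heading 33 -> 93
LT 45: heading 93 -> 138
FD 11.8: (16.09,0.767) -> (7.321,8.663) [heading=138, draw]
Final: pos=(7.321,8.663), heading=138, 3 segment(s) drawn

Segment endpoints: x in {6, 7.321, 9.465, 16.09}, y in {-7, -3.535, 0.767, 8.663}
xmin=6, ymin=-7, xmax=16.09, ymax=8.663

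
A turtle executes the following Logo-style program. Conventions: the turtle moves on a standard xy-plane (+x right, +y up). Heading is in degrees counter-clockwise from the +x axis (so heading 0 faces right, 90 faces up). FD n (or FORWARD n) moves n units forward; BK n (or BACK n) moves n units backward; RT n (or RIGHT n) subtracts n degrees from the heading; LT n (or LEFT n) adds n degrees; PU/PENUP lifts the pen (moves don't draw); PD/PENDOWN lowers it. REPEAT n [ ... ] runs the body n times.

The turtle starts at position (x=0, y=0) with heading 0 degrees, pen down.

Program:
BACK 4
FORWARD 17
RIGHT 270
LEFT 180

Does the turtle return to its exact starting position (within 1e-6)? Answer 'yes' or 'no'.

Executing turtle program step by step:
Start: pos=(0,0), heading=0, pen down
BK 4: (0,0) -> (-4,0) [heading=0, draw]
FD 17: (-4,0) -> (13,0) [heading=0, draw]
RT 270: heading 0 -> 90
LT 180: heading 90 -> 270
Final: pos=(13,0), heading=270, 2 segment(s) drawn

Start position: (0, 0)
Final position: (13, 0)
Distance = 13; >= 1e-6 -> NOT closed

Answer: no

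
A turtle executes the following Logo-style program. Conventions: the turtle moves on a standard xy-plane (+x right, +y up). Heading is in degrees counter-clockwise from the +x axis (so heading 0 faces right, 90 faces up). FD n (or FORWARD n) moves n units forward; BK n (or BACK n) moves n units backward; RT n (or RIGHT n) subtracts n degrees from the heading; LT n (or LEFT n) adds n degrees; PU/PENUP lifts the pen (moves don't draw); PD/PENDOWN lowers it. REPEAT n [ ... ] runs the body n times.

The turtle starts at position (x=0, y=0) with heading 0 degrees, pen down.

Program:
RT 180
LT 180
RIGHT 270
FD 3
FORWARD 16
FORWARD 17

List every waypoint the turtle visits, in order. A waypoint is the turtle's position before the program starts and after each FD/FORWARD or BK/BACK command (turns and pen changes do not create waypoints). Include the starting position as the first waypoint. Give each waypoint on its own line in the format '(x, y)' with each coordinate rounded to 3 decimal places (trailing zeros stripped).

Answer: (0, 0)
(0, 3)
(0, 19)
(0, 36)

Derivation:
Executing turtle program step by step:
Start: pos=(0,0), heading=0, pen down
RT 180: heading 0 -> 180
LT 180: heading 180 -> 0
RT 270: heading 0 -> 90
FD 3: (0,0) -> (0,3) [heading=90, draw]
FD 16: (0,3) -> (0,19) [heading=90, draw]
FD 17: (0,19) -> (0,36) [heading=90, draw]
Final: pos=(0,36), heading=90, 3 segment(s) drawn
Waypoints (4 total):
(0, 0)
(0, 3)
(0, 19)
(0, 36)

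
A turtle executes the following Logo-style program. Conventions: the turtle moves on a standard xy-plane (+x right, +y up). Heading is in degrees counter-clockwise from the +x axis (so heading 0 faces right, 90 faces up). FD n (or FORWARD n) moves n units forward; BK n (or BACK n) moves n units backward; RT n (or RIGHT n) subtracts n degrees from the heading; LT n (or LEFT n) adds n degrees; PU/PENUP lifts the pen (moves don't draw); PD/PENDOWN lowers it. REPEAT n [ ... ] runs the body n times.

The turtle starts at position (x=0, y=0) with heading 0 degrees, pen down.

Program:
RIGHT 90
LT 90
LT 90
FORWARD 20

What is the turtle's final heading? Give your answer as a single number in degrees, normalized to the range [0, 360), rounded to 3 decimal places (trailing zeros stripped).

Executing turtle program step by step:
Start: pos=(0,0), heading=0, pen down
RT 90: heading 0 -> 270
LT 90: heading 270 -> 0
LT 90: heading 0 -> 90
FD 20: (0,0) -> (0,20) [heading=90, draw]
Final: pos=(0,20), heading=90, 1 segment(s) drawn

Answer: 90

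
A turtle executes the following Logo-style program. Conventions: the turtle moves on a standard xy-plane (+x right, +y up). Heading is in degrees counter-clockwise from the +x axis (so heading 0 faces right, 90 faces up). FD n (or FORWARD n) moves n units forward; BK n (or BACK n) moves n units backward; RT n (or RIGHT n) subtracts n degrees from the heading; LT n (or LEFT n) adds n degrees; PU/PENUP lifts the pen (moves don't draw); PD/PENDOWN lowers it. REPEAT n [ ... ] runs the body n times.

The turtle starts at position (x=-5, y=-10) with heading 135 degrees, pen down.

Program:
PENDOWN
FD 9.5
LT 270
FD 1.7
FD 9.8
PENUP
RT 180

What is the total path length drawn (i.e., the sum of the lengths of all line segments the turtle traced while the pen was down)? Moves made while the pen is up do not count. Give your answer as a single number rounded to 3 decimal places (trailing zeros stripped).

Answer: 21

Derivation:
Executing turtle program step by step:
Start: pos=(-5,-10), heading=135, pen down
PD: pen down
FD 9.5: (-5,-10) -> (-11.718,-3.282) [heading=135, draw]
LT 270: heading 135 -> 45
FD 1.7: (-11.718,-3.282) -> (-10.515,-2.08) [heading=45, draw]
FD 9.8: (-10.515,-2.08) -> (-3.586,4.849) [heading=45, draw]
PU: pen up
RT 180: heading 45 -> 225
Final: pos=(-3.586,4.849), heading=225, 3 segment(s) drawn

Segment lengths:
  seg 1: (-5,-10) -> (-11.718,-3.282), length = 9.5
  seg 2: (-11.718,-3.282) -> (-10.515,-2.08), length = 1.7
  seg 3: (-10.515,-2.08) -> (-3.586,4.849), length = 9.8
Total = 21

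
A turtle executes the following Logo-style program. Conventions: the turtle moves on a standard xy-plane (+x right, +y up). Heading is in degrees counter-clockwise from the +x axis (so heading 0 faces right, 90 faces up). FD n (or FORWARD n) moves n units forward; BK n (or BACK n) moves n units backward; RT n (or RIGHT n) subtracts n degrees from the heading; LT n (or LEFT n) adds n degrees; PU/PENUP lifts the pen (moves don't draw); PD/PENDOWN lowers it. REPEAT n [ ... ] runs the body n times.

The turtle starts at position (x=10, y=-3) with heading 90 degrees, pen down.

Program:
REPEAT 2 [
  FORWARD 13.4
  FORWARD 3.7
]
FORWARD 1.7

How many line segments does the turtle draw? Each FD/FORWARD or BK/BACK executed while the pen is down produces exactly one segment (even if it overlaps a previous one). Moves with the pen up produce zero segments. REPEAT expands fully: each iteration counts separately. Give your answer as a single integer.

Answer: 5

Derivation:
Executing turtle program step by step:
Start: pos=(10,-3), heading=90, pen down
REPEAT 2 [
  -- iteration 1/2 --
  FD 13.4: (10,-3) -> (10,10.4) [heading=90, draw]
  FD 3.7: (10,10.4) -> (10,14.1) [heading=90, draw]
  -- iteration 2/2 --
  FD 13.4: (10,14.1) -> (10,27.5) [heading=90, draw]
  FD 3.7: (10,27.5) -> (10,31.2) [heading=90, draw]
]
FD 1.7: (10,31.2) -> (10,32.9) [heading=90, draw]
Final: pos=(10,32.9), heading=90, 5 segment(s) drawn
Segments drawn: 5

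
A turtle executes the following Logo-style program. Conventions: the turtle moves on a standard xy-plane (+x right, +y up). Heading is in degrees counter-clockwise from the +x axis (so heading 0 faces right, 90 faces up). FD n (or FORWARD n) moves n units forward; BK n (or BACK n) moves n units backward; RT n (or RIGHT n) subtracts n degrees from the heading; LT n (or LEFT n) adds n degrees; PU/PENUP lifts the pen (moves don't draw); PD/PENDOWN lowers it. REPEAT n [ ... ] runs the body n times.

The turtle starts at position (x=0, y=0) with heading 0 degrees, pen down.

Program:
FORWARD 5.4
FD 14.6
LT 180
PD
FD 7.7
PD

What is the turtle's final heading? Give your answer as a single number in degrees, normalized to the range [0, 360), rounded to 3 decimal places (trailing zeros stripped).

Executing turtle program step by step:
Start: pos=(0,0), heading=0, pen down
FD 5.4: (0,0) -> (5.4,0) [heading=0, draw]
FD 14.6: (5.4,0) -> (20,0) [heading=0, draw]
LT 180: heading 0 -> 180
PD: pen down
FD 7.7: (20,0) -> (12.3,0) [heading=180, draw]
PD: pen down
Final: pos=(12.3,0), heading=180, 3 segment(s) drawn

Answer: 180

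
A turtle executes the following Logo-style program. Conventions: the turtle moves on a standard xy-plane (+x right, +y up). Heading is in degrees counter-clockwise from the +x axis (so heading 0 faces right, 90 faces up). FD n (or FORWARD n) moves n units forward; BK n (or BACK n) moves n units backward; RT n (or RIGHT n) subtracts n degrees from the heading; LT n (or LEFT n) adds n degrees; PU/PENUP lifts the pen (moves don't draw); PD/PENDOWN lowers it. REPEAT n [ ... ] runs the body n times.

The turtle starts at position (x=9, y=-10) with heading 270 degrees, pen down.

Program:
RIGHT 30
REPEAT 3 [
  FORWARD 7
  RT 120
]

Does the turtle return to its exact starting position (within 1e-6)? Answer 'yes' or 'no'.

Executing turtle program step by step:
Start: pos=(9,-10), heading=270, pen down
RT 30: heading 270 -> 240
REPEAT 3 [
  -- iteration 1/3 --
  FD 7: (9,-10) -> (5.5,-16.062) [heading=240, draw]
  RT 120: heading 240 -> 120
  -- iteration 2/3 --
  FD 7: (5.5,-16.062) -> (2,-10) [heading=120, draw]
  RT 120: heading 120 -> 0
  -- iteration 3/3 --
  FD 7: (2,-10) -> (9,-10) [heading=0, draw]
  RT 120: heading 0 -> 240
]
Final: pos=(9,-10), heading=240, 3 segment(s) drawn

Start position: (9, -10)
Final position: (9, -10)
Distance = 0; < 1e-6 -> CLOSED

Answer: yes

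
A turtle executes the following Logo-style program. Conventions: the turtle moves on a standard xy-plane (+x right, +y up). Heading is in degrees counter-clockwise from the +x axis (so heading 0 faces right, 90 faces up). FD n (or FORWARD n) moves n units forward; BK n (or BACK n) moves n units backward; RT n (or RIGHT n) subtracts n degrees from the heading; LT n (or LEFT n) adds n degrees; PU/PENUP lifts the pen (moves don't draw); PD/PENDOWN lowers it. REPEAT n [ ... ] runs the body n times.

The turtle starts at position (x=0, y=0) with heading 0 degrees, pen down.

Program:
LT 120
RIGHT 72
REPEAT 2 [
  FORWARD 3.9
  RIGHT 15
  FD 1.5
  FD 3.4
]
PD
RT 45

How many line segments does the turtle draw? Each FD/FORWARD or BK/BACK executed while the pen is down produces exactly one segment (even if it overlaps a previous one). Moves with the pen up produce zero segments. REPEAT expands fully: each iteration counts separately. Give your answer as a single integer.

Executing turtle program step by step:
Start: pos=(0,0), heading=0, pen down
LT 120: heading 0 -> 120
RT 72: heading 120 -> 48
REPEAT 2 [
  -- iteration 1/2 --
  FD 3.9: (0,0) -> (2.61,2.898) [heading=48, draw]
  RT 15: heading 48 -> 33
  FD 1.5: (2.61,2.898) -> (3.868,3.715) [heading=33, draw]
  FD 3.4: (3.868,3.715) -> (6.719,5.567) [heading=33, draw]
  -- iteration 2/2 --
  FD 3.9: (6.719,5.567) -> (9.99,7.691) [heading=33, draw]
  RT 15: heading 33 -> 18
  FD 1.5: (9.99,7.691) -> (11.416,8.155) [heading=18, draw]
  FD 3.4: (11.416,8.155) -> (14.65,9.205) [heading=18, draw]
]
PD: pen down
RT 45: heading 18 -> 333
Final: pos=(14.65,9.205), heading=333, 6 segment(s) drawn
Segments drawn: 6

Answer: 6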